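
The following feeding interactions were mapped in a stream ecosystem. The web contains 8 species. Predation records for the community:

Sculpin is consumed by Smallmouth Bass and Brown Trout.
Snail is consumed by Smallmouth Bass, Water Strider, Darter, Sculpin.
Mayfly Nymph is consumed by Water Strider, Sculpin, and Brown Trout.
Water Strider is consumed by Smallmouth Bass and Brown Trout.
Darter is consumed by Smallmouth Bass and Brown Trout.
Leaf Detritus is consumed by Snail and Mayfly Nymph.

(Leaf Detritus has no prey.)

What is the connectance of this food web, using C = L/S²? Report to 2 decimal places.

The web has S = 8 species and L = 15 feeding links.
C = L / S² = 15 / 64 = 0.2344 ≈ 0.23.

C = 0.23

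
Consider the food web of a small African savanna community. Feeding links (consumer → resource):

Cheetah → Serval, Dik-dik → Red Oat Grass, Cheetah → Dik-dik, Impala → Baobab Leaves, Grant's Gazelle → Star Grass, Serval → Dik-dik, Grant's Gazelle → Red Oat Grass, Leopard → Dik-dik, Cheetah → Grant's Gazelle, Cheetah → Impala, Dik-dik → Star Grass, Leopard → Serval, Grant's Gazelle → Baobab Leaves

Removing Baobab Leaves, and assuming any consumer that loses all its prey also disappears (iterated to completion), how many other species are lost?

1

Remove Baobab Leaves.
Round 1: Impala (all prey gone) → extinct.
No further losses. Total secondary extinctions: 1.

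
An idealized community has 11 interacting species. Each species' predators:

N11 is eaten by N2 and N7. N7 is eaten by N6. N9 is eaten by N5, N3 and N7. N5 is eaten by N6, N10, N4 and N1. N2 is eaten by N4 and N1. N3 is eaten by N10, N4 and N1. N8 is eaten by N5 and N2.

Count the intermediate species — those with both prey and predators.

4

Intermediate species (has both prey and predators): N3, N2, N5, N7.
Count: 4.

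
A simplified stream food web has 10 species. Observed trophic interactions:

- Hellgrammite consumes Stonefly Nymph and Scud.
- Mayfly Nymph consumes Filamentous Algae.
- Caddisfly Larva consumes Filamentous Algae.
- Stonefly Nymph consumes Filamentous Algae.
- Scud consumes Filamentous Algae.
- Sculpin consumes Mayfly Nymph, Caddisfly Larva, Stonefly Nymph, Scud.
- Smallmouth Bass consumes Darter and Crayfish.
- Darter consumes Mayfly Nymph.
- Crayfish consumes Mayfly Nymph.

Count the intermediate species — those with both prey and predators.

Intermediate species (has both prey and predators): Scud, Mayfly Nymph, Stonefly Nymph, Caddisfly Larva, Crayfish, Darter.
Count: 6.

6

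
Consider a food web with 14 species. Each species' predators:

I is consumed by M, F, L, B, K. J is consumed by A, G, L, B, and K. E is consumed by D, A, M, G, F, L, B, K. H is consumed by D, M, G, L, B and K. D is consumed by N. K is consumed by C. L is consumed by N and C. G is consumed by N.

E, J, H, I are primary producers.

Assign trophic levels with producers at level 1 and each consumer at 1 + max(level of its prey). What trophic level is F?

E is a producer → level 1.
F eats E (level 1); other prey at levels: I 1 → level 2.

Trophic level 2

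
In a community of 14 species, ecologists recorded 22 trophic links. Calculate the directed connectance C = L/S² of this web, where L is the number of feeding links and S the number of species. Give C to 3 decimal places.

The web has S = 14 species and L = 22 feeding links.
C = L / S² = 22 / 196 = 0.1122 ≈ 0.112.

C = 0.112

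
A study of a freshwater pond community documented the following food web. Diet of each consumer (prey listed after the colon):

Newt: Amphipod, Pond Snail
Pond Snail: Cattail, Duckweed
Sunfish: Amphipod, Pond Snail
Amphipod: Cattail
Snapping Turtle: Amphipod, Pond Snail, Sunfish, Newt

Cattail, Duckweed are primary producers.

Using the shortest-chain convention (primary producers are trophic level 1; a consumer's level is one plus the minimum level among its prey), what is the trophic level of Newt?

Trophic level 3

Cattail is a producer → level 1.
Amphipod eats Cattail → level 2.
Newt eats Amphipod → level 3.
No prey of Newt is below level 2, so 3 is the minimum.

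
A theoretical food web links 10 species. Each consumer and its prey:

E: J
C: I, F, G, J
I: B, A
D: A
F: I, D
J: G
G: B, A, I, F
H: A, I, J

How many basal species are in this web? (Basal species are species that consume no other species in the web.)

Basal species (no prey listed): B, A.
Count: 2.

2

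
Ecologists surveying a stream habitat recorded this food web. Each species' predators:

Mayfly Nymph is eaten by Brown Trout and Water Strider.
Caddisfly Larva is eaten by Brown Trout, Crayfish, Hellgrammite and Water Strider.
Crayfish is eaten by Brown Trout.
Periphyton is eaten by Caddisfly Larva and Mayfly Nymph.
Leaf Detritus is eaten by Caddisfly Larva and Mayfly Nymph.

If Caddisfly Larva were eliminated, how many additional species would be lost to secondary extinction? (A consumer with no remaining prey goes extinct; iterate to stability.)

Remove Caddisfly Larva.
Round 1: Hellgrammite (all prey gone), Crayfish (all prey gone) → extinct.
No further losses. Total secondary extinctions: 2.

2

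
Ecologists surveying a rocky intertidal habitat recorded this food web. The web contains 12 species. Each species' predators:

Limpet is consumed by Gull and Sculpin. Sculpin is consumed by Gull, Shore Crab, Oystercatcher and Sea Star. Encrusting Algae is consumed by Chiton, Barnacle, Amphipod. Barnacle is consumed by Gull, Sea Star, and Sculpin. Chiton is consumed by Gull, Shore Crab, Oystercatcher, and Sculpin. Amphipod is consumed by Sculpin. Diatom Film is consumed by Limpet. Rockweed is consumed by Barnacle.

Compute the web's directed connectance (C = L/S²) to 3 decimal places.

The web has S = 12 species and L = 19 feeding links.
C = L / S² = 19 / 144 = 0.1319 ≈ 0.132.

C = 0.132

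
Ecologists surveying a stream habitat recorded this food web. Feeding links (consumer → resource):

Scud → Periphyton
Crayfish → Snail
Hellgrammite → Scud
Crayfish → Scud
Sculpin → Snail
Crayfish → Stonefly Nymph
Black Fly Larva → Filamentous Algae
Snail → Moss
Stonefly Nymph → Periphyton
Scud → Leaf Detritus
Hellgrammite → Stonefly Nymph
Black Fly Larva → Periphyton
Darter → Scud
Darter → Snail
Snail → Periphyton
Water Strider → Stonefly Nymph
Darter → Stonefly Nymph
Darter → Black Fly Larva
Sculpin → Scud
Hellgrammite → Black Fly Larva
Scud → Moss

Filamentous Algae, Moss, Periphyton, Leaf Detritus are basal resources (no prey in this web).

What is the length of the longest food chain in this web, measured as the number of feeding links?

One longest chain: Periphyton → Stonefly Nymph → Water Strider.
It has 3 species and 2 links.

2 links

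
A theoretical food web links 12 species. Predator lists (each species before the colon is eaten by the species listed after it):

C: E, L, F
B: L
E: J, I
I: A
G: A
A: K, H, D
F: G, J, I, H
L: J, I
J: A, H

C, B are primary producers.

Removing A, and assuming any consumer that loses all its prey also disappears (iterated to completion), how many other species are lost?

2

Remove A.
Round 1: K (all prey gone), D (all prey gone) → extinct.
No further losses. Total secondary extinctions: 2.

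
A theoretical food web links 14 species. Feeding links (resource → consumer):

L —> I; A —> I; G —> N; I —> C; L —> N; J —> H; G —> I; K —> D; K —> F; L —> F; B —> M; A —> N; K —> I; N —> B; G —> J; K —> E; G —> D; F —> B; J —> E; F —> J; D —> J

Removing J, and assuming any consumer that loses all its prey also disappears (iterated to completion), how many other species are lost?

Remove J.
Round 1: H (all prey gone) → extinct.
No further losses. Total secondary extinctions: 1.

1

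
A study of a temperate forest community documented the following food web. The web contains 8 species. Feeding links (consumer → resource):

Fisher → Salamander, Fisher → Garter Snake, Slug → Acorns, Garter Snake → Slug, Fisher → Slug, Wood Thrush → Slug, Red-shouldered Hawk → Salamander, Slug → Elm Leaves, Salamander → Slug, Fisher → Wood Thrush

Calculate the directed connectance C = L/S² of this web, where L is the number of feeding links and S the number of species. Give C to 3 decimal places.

C = 0.156

The web has S = 8 species and L = 10 feeding links.
C = L / S² = 10 / 64 = 0.1562 ≈ 0.156.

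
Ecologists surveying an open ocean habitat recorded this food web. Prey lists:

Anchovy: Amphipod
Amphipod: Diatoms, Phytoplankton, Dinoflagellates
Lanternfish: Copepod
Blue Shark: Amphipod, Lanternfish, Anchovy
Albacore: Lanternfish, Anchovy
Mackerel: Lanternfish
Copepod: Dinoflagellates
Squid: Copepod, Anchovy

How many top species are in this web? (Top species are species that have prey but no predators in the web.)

4

Top species (has prey, but nothing eats it): Albacore, Mackerel, Squid, Blue Shark.
Count: 4.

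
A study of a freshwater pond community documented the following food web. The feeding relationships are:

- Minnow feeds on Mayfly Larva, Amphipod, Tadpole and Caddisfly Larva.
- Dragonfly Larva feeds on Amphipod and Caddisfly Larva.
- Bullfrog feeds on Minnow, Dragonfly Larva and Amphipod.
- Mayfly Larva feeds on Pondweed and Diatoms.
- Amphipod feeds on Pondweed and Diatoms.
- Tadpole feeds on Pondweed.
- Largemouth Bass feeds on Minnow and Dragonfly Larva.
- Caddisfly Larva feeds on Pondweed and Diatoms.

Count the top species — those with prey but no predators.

Top species (has prey, but nothing eats it): Bullfrog, Largemouth Bass.
Count: 2.

2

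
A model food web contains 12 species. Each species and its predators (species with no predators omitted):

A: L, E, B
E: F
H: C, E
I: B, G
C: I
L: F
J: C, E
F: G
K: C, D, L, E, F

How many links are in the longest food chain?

One longest chain: J → C → I → B.
It has 4 species and 3 links.

3 links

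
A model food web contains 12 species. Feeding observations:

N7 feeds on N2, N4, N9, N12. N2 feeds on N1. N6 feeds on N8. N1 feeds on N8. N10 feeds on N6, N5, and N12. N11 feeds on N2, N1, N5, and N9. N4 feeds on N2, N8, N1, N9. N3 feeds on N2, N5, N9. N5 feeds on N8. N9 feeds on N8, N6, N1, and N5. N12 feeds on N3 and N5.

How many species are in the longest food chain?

One longest chain: N8 → N1 → N9 → N3 → N12 → N10.
It has 6 species and 5 links.

6 species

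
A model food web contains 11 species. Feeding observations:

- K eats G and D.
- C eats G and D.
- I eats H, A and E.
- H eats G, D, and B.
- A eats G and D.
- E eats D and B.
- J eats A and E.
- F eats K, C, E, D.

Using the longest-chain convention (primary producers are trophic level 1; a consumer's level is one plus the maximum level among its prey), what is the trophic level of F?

G is a producer → level 1.
C eats G (level 1); other prey at levels: D 1 → level 2.
F eats C (level 2); other prey at levels: D 1, E 2, K 2 → level 3.

Trophic level 3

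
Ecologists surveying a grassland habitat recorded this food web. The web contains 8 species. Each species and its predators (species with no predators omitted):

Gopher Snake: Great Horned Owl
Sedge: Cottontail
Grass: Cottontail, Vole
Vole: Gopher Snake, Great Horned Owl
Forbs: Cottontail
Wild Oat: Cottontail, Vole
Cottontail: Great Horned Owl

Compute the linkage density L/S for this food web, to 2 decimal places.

There are L = 10 links among S = 8 species.
L/S = 10/8 = 1.2500 ≈ 1.25.

L/S = 1.25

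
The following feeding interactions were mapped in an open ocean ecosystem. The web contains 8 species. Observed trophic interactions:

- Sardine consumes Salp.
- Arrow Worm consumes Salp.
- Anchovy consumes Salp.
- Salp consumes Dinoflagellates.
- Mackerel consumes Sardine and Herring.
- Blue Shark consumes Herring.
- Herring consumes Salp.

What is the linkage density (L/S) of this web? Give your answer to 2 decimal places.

L/S = 1.00

There are L = 8 links among S = 8 species.
L/S = 8/8 = 1.0000 ≈ 1.00.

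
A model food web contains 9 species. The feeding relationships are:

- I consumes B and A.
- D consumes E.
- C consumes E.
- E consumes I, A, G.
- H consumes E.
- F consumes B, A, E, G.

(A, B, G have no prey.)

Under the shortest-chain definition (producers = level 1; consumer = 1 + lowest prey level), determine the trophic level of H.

Trophic level 3

A is a producer → level 1.
E eats A → level 2.
H eats E → level 3.
No prey of H is below level 2, so 3 is the minimum.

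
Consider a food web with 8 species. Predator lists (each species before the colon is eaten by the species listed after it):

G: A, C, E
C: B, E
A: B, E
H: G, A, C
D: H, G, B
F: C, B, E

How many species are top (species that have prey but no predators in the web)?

Top species (has prey, but nothing eats it): B, E.
Count: 2.

2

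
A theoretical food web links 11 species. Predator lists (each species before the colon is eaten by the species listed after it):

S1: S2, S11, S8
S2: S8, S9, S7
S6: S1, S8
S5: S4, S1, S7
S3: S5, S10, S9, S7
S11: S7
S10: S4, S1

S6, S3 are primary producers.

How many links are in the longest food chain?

One longest chain: S3 → S5 → S1 → S2 → S8.
It has 5 species and 4 links.

4 links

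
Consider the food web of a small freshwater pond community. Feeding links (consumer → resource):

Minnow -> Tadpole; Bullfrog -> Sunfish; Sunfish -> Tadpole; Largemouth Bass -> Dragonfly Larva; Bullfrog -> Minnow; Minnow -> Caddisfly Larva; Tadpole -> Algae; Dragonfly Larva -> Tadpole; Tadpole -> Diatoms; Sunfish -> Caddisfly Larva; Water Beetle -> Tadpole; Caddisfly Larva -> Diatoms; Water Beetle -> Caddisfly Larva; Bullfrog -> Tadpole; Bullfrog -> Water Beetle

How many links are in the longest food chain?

One longest chain: Diatoms → Tadpole → Dragonfly Larva → Largemouth Bass.
It has 4 species and 3 links.

3 links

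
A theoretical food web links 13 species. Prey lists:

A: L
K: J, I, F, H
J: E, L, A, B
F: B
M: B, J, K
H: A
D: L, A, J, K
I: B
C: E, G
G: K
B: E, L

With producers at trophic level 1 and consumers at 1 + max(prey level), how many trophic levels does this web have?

Producers (level 1): E, L.
L → A → J → K → G → C gives C level 6.
No species has a prey at level 6, so no species reaches level 7.

6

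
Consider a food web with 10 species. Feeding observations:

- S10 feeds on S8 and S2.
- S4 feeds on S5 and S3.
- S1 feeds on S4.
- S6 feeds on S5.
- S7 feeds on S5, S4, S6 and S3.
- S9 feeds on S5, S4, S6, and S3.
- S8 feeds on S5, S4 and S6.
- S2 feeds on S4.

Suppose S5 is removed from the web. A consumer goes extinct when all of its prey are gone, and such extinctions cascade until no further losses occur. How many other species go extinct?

1

Remove S5.
Round 1: S6 (all prey gone) → extinct.
No further losses. Total secondary extinctions: 1.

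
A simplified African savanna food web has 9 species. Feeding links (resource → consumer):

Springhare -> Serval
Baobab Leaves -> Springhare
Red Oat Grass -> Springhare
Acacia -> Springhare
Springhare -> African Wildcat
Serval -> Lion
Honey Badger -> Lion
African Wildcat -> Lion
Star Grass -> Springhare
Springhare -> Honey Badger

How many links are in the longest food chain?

3 links

One longest chain: Acacia → Springhare → Serval → Lion.
It has 4 species and 3 links.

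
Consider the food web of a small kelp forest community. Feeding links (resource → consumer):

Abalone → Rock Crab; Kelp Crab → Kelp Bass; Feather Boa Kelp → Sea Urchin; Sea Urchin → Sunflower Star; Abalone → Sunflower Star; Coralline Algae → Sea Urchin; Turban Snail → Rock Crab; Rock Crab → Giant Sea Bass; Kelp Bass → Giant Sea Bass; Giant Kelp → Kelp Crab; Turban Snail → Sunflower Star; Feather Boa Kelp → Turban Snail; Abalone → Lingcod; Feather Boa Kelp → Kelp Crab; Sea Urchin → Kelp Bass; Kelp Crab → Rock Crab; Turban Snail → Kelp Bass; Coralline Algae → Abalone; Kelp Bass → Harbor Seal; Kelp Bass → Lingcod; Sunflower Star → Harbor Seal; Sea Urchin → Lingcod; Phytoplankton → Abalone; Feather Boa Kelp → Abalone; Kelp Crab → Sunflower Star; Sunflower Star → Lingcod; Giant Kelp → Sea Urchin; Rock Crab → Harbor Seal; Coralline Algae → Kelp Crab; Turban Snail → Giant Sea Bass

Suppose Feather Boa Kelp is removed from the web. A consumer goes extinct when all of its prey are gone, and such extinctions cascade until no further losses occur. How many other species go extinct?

1

Remove Feather Boa Kelp.
Round 1: Turban Snail (all prey gone) → extinct.
No further losses. Total secondary extinctions: 1.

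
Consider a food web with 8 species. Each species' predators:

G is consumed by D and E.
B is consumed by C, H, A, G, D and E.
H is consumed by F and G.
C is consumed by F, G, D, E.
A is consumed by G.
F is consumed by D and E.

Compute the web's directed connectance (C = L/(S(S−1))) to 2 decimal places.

The web has S = 8 species and L = 17 feeding links.
C = L / (S(S−1)) = 17 / 56 = 0.3036 ≈ 0.30.

C = 0.30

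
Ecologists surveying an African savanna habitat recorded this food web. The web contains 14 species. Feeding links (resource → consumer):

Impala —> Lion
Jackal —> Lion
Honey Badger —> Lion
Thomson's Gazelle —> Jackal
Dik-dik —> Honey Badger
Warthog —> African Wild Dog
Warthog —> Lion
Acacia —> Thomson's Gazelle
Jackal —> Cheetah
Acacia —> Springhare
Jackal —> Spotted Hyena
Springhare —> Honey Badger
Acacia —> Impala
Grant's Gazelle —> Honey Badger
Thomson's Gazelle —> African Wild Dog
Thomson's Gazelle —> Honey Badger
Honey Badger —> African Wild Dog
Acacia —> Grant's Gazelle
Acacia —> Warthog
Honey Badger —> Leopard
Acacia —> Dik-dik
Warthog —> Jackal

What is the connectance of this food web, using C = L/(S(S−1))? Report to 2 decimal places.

C = 0.12

The web has S = 14 species and L = 22 feeding links.
C = L / (S(S−1)) = 22 / 182 = 0.1209 ≈ 0.12.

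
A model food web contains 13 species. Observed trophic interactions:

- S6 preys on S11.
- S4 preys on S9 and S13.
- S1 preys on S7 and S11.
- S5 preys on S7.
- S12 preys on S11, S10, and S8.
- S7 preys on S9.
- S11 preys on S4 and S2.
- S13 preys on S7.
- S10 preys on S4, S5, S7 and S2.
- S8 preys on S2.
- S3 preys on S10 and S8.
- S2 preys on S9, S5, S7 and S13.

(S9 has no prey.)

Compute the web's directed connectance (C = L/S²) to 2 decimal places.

C = 0.14

The web has S = 13 species and L = 24 feeding links.
C = L / S² = 24 / 169 = 0.1420 ≈ 0.14.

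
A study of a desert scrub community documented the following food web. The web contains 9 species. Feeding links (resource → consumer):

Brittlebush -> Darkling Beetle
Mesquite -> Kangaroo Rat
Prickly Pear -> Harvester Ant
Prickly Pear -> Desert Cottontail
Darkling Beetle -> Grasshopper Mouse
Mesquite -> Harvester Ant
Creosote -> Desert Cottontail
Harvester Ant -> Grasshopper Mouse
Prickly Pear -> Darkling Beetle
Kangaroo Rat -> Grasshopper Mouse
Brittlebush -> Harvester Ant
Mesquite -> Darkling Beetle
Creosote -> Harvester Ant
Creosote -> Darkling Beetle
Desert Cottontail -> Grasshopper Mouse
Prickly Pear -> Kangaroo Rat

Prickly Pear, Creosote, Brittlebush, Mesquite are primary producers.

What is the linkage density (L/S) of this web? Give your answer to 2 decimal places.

L/S = 1.78

There are L = 16 links among S = 9 species.
L/S = 16/9 = 1.7778 ≈ 1.78.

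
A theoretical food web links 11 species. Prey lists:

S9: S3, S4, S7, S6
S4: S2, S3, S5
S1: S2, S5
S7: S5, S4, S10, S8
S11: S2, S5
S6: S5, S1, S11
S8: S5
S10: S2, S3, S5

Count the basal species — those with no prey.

Basal species (no prey listed): S2, S3, S5.
Count: 3.

3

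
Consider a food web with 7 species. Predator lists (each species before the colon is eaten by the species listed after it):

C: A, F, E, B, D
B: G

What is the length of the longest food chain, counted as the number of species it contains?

One longest chain: C → B → G.
It has 3 species and 2 links.

3 species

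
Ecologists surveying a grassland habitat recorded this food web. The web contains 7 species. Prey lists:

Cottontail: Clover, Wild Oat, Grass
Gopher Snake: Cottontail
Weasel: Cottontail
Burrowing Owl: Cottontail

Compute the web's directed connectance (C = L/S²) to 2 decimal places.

The web has S = 7 species and L = 6 feeding links.
C = L / S² = 6 / 49 = 0.1224 ≈ 0.12.

C = 0.12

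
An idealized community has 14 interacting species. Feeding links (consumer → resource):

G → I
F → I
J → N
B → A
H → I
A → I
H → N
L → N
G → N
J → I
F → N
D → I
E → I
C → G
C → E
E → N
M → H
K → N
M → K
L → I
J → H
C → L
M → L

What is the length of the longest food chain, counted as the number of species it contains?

3 species

One longest chain: I → A → B.
It has 3 species and 2 links.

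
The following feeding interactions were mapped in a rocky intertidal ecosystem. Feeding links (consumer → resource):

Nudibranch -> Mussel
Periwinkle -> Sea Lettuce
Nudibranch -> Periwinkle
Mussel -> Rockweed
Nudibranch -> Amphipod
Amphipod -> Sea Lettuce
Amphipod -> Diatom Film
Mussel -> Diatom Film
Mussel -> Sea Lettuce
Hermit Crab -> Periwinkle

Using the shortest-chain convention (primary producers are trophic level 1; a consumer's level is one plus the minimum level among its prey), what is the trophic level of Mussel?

Diatom Film is a producer → level 1.
Mussel eats Diatom Film → level 2.

Trophic level 2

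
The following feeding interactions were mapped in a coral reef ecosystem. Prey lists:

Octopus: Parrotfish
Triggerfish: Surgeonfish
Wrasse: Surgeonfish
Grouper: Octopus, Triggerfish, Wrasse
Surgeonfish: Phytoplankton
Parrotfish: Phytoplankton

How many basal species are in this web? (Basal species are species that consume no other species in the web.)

1

Basal species (no prey listed): Phytoplankton.
Count: 1.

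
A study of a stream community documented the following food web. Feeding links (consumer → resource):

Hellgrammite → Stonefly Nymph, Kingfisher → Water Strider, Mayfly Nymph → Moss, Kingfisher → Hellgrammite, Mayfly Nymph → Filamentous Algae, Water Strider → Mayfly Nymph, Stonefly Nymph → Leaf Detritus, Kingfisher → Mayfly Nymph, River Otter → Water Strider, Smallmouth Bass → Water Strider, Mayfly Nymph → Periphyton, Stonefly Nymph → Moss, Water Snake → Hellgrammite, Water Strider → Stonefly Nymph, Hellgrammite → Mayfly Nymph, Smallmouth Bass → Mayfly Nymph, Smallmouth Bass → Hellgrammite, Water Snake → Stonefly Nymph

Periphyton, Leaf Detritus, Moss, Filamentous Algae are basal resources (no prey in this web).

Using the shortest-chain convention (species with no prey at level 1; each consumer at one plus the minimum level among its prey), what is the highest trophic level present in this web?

Basal resources (level 1): Periphyton, Leaf Detritus, Moss, Filamentous Algae.
Following each consumer down to its lowest-level prey: Periphyton → Mayfly Nymph → Water Strider → River Otter (levels 1 through 4).
All prey of River Otter (Water Strider 3) are at level 3 or above, so River Otter is at level 1 + 3 = 4.
Every consumer has at least one prey at level 3 or below, so none exceeds level 4.

4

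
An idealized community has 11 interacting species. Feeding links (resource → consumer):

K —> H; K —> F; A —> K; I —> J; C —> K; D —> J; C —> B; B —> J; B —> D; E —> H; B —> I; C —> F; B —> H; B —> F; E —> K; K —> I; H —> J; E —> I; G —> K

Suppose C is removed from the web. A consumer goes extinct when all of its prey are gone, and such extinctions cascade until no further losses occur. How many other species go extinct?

2

Remove C.
Round 1: B (all prey gone) → extinct.
Round 2: D (all prey gone) → extinct.
No further losses. Total secondary extinctions: 2.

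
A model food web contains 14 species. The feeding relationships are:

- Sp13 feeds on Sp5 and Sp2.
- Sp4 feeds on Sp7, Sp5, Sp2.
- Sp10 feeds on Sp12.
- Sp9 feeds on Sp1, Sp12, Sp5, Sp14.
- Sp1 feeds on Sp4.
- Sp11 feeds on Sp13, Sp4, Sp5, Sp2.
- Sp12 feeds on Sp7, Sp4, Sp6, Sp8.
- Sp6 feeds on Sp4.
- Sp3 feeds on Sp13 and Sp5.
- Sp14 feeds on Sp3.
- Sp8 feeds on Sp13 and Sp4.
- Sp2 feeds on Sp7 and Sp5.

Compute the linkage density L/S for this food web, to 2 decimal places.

L/S = 1.93

There are L = 27 links among S = 14 species.
L/S = 27/14 = 1.9286 ≈ 1.93.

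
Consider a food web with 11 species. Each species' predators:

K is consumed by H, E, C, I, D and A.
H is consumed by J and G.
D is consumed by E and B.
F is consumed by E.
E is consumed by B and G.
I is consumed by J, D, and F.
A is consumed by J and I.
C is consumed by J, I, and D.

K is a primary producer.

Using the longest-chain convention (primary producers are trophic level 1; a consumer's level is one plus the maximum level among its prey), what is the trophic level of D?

Trophic level 4

K is a producer → level 1.
C eats K → level 2.
I eats C (level 2); other prey at levels: K 1, A 2 → level 3.
D eats I (level 3); other prey at levels: K 1, C 2 → level 4.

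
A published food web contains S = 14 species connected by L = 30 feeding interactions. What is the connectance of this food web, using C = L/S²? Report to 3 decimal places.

C = 0.153

The web has S = 14 species and L = 30 feeding links.
C = L / S² = 30 / 196 = 0.1531 ≈ 0.153.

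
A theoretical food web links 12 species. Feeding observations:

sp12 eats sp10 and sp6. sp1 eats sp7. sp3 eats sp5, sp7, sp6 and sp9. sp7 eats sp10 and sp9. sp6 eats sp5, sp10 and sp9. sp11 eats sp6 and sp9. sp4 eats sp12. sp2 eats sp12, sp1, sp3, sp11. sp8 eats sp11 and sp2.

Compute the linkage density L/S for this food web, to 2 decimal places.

L/S = 1.75

There are L = 21 links among S = 12 species.
L/S = 21/12 = 1.7500 ≈ 1.75.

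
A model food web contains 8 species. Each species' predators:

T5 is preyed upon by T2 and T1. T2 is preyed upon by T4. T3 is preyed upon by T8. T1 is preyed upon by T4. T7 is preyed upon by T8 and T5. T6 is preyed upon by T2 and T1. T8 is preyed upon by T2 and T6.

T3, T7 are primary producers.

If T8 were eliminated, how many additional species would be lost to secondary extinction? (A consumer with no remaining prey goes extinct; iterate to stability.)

1

Remove T8.
Round 1: T6 (all prey gone) → extinct.
No further losses. Total secondary extinctions: 1.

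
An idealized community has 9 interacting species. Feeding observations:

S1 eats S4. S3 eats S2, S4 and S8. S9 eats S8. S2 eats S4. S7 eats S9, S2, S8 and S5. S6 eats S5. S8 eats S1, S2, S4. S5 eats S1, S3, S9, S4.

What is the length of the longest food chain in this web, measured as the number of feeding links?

5 links

One longest chain: S4 → S2 → S8 → S9 → S5 → S6.
It has 6 species and 5 links.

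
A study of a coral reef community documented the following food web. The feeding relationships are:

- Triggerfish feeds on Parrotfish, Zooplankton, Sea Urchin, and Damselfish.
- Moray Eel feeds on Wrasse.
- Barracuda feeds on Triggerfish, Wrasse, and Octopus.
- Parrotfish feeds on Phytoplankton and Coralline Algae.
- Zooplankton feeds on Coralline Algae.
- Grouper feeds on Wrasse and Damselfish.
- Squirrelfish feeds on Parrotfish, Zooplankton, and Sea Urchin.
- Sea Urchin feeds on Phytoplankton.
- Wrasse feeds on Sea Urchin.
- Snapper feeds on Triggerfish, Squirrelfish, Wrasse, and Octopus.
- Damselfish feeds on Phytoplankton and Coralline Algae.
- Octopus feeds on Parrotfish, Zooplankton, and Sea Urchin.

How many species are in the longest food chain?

One longest chain: Coralline Algae → Zooplankton → Triggerfish → Barracuda.
It has 4 species and 3 links.

4 species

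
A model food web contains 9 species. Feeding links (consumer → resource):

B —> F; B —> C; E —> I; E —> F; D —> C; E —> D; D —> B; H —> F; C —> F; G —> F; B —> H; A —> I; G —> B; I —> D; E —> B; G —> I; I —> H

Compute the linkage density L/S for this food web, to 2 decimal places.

L/S = 1.89

There are L = 17 links among S = 9 species.
L/S = 17/9 = 1.8889 ≈ 1.89.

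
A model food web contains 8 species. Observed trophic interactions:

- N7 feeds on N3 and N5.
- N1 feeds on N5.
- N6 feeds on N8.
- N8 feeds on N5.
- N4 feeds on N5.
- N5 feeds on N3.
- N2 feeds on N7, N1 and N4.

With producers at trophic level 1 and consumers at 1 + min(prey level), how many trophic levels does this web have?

4

Producers (level 1): N3.
Following each consumer down to its lowest-level prey: N3 → N5 → N8 → N6 (levels 1 through 4).
All prey of N6 (N8 3) are at level 3 or above, so N6 is at level 1 + 3 = 4.
Every consumer has at least one prey at level 3 or below, so none exceeds level 4.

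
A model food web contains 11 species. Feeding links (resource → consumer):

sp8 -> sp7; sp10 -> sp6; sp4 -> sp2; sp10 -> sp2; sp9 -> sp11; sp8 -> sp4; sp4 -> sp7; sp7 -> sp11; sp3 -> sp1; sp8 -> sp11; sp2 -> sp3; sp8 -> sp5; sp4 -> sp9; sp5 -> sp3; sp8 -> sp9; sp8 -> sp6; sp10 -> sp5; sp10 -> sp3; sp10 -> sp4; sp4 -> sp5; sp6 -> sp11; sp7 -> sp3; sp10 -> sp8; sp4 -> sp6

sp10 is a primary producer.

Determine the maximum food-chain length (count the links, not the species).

5 links

One longest chain: sp10 → sp8 → sp4 → sp2 → sp3 → sp1.
It has 6 species and 5 links.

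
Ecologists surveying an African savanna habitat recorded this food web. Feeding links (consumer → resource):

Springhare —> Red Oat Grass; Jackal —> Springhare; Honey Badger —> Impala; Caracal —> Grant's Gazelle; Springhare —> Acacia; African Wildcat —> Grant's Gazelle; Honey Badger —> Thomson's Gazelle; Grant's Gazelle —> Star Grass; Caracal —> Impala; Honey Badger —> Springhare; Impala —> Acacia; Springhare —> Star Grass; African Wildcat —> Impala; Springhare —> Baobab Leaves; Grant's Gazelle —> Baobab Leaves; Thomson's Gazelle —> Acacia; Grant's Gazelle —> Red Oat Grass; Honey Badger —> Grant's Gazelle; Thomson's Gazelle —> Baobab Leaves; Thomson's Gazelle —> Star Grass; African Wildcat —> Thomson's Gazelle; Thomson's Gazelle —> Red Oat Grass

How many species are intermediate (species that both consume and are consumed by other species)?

4

Intermediate species (has both prey and predators): Springhare, Grant's Gazelle, Impala, Thomson's Gazelle.
Count: 4.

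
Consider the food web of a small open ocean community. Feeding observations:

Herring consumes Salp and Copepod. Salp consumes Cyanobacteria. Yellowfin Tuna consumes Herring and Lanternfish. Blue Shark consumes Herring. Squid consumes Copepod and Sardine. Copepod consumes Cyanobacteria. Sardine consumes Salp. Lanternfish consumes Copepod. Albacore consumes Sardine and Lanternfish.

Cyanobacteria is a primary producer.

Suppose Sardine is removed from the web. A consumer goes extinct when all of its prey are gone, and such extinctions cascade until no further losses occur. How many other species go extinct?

0

Remove Sardine.
Every predator of it retains at least one other prey: Squid still has Copepod; Albacore still has Lanternfish.
No consumer loses all prey, so no secondary extinctions occur.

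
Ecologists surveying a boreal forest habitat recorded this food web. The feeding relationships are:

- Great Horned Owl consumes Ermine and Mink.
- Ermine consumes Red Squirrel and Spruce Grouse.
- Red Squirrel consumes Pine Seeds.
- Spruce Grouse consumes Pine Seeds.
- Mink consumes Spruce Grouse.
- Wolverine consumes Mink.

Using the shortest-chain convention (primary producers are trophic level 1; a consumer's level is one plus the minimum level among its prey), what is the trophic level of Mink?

Pine Seeds is a producer → level 1.
Spruce Grouse eats Pine Seeds → level 2.
Mink eats Spruce Grouse → level 3.
No prey of Mink is below level 2, so 3 is the minimum.

Trophic level 3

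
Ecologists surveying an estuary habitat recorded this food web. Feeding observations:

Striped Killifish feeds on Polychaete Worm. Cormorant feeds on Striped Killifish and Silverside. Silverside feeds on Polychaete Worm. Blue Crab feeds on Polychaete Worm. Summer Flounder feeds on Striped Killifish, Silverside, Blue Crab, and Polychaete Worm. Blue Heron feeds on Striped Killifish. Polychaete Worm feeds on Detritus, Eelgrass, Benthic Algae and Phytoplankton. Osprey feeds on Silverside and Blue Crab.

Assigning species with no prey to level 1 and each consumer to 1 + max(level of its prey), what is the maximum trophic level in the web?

Basal resources (level 1): Eelgrass, Benthic Algae, Phytoplankton, Detritus.
Eelgrass → Polychaete Worm → Silverside → Cormorant gives Cormorant level 4.
No species has a prey at level 4, so no species reaches level 5.

4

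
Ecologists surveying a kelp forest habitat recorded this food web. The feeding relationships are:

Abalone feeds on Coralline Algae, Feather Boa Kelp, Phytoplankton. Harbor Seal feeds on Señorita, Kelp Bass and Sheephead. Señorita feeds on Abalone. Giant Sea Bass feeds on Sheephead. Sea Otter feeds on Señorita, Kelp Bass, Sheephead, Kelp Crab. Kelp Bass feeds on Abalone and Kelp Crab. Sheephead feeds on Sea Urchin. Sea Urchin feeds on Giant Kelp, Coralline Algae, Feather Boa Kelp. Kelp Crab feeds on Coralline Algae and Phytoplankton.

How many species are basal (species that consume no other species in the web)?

Basal species (no prey listed): Phytoplankton, Coralline Algae, Feather Boa Kelp, Giant Kelp.
Count: 4.

4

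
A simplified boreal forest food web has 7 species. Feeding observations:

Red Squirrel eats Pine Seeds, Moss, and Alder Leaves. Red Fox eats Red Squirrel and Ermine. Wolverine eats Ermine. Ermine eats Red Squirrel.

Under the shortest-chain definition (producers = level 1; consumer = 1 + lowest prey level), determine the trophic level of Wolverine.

Trophic level 4

Moss is a producer → level 1.
Red Squirrel eats Moss → level 2.
Ermine eats Red Squirrel → level 3.
Wolverine eats Ermine → level 4.
No prey of Wolverine is below level 3, so 4 is the minimum.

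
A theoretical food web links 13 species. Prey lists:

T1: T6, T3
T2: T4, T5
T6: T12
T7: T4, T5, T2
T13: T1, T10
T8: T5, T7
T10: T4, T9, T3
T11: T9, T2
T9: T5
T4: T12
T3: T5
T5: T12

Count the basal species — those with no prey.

Basal species (no prey listed): T12.
Count: 1.

1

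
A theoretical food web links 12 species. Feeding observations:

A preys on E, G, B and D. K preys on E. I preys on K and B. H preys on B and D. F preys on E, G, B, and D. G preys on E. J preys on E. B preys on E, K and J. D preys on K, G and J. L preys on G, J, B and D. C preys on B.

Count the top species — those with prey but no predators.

Top species (has prey, but nothing eats it): A, L, I, F, C, H.
Count: 6.

6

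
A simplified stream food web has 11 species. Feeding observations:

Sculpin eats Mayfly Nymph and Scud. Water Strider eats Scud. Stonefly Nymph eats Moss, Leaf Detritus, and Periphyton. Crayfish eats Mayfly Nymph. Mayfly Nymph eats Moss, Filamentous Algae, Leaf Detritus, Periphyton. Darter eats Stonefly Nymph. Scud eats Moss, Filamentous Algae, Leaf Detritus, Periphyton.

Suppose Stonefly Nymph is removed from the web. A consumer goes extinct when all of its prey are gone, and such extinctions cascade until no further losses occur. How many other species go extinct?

Remove Stonefly Nymph.
Round 1: Darter (all prey gone) → extinct.
No further losses. Total secondary extinctions: 1.

1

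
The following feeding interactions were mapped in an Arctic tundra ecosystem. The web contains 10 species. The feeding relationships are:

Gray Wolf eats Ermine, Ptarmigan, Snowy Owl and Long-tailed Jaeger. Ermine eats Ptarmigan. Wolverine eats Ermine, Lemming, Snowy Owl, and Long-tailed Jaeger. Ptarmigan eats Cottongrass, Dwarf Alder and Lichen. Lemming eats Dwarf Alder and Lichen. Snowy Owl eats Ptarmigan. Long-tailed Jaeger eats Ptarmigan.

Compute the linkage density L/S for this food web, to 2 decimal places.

There are L = 16 links among S = 10 species.
L/S = 16/10 = 1.6000 ≈ 1.60.

L/S = 1.60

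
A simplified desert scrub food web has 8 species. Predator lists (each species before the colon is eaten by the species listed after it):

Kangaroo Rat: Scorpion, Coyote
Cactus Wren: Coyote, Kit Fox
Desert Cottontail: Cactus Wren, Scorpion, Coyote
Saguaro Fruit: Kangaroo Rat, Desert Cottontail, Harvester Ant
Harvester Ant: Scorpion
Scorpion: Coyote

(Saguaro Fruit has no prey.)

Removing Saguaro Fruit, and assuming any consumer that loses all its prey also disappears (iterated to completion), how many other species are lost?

7

Remove Saguaro Fruit.
Round 1: Kangaroo Rat (all prey gone), Desert Cottontail (all prey gone), Harvester Ant (all prey gone) → extinct.
Round 2: Cactus Wren (all prey gone), Scorpion (all prey gone) → extinct.
Round 3: Coyote (all prey gone), Kit Fox (all prey gone) → extinct.
No further losses. Total secondary extinctions: 7.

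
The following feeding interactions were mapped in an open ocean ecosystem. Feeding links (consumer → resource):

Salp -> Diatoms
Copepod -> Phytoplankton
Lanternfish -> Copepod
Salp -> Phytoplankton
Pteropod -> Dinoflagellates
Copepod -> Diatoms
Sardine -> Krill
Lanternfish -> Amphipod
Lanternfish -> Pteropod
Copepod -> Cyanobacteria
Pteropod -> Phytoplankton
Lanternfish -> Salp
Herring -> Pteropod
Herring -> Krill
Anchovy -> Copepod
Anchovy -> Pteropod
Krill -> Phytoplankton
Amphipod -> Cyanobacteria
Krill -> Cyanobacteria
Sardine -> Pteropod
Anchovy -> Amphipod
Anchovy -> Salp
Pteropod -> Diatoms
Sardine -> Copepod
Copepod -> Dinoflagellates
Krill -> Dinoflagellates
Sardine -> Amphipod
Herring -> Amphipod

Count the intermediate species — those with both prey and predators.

Intermediate species (has both prey and predators): Amphipod, Copepod, Salp, Pteropod, Krill.
Count: 5.

5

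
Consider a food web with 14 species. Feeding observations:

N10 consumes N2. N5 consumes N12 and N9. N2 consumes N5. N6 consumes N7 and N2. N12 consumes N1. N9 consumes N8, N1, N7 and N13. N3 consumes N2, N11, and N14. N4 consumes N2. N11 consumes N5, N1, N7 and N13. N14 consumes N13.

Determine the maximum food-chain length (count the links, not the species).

4 links

One longest chain: N1 → N12 → N5 → N2 → N10.
It has 5 species and 4 links.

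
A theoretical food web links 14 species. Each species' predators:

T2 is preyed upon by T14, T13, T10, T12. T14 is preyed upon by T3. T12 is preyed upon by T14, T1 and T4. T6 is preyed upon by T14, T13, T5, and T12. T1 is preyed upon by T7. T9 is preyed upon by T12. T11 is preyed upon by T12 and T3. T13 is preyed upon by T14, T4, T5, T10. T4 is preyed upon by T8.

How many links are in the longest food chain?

One longest chain: T6 → T13 → T4 → T8.
It has 4 species and 3 links.

3 links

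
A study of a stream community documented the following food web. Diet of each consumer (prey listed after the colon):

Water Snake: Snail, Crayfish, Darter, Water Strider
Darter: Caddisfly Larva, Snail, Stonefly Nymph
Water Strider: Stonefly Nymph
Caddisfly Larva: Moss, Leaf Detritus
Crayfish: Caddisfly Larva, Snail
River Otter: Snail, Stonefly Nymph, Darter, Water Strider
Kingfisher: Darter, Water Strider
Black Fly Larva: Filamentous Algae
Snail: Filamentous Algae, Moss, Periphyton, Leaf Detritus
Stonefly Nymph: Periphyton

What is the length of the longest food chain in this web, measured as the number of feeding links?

One longest chain: Moss → Caddisfly Larva → Darter → Kingfisher.
It has 4 species and 3 links.

3 links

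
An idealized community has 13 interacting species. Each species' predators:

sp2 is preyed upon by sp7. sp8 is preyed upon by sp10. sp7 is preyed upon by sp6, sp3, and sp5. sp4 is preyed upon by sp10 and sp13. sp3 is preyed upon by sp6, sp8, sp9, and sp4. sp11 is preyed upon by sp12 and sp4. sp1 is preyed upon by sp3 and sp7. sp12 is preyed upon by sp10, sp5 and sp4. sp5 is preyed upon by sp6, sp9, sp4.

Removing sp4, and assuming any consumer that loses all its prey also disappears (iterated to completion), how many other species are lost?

Remove sp4.
Round 1: sp13 (all prey gone) → extinct.
No further losses. Total secondary extinctions: 1.

1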